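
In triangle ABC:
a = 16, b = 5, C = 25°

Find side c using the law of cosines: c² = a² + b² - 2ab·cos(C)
c² = 16² + 5² − 2·16·5·cos(25°)
cos(25°) ≈ 0.906308
c² ≈ 256 + 25 − 160·(0.906308) ≈ 281 − 145.009 ≈ 135.991
c ≈ √135.991 ≈ 11.6615

c = 11.66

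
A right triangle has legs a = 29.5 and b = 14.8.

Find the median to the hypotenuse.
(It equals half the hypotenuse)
Hypotenuse c = √(a² + b²) = √(870.25 + 219.04) = √1089.29 ≈ 33.0044
Median to hypotenuse = c/2 ≈ 33.0044/2 ≈ 16.5022

Median = 16.5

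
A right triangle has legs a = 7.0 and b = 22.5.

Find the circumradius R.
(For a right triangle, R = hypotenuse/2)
Hypotenuse c = √(a² + b²) = √(49 + 506.25) = √555.25 ≈ 23.5637
R = c/2 ≈ 23.5637/2 ≈ 11.7819

R = 11.78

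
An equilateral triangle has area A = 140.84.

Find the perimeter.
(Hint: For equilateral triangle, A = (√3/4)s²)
A = (√3/4)s²  ⇒  s² = 4A/√3 = 4·140.84/√3 = 563.36/1.73205 ≈ 325.256
s ≈ √325.256 ≈ 18.0349
Perimeter = 3s ≈ 3·18.0349 ≈ 54.1046

Perimeter = 54.1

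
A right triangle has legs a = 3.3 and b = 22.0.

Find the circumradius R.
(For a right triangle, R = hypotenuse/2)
Hypotenuse c = √(a² + b²) = √(10.89 + 484) = √494.89 ≈ 22.2461
R = c/2 ≈ 22.2461/2 ≈ 11.1231

R = 11.12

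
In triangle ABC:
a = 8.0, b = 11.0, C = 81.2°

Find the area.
Two sides and the included angle (SAS): A = ½·a·b·sin(C) = ½·8.0·11.0·sin(81.2°)
sin(81.2°) ≈ 0.988228
A ≈ ½·88·0.988228 = 44·0.988228 ≈ 43.482

Area = 43.48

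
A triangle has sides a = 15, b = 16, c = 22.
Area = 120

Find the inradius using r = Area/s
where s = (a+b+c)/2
s = (15 + 16 + 22)/2 = 53/2 = 26.5
r = Area/s = 120/26.5 ≈ 4.5283

r = 4.528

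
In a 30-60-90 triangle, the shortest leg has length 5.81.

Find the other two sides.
In a 30-60-90 triangle the sides are in ratio 1 : √3 : 2 (short leg : long leg : hypotenuse).
Long leg = 5.81·√3 ≈ 5.81·1.73205 ≈ 10.0632
Hypotenuse = 2·5.81 = 11.62

Long leg = 5.81√3 = 10.06, Hypotenuse = 11.62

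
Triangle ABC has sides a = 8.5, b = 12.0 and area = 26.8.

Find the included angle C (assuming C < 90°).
Area = ½·a·b·sin(C)  ⇒  sin(C) = 2·Area/(a·b) = 2·26.8/(8.5·12.0) = 53.6/102 ≈ 0.52549
C = arcsin(0.52549) ≈ 31.7012° (taking the acute solution since C < 90°)

C = 31.7°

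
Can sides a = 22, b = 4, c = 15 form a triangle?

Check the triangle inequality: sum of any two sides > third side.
a + b vs c: 22 + 4 = 26 > 15  ✓
a + c vs b: 22 + 15 = 37 > 4  ✓
b + c vs a: 4 + 15 = 19 ≤ 22  ✗

No: 4 + 15 = 19 is not > 22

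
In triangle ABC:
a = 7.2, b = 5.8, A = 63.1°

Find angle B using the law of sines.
a/sin(A) = b/sin(B)  ⇒  sin(B) = b·sin(A)/a = 5.8·sin(63.1°)/7.2
sin(63.1°) ≈ 0.891798
sin(B) ≈ 5.8·0.891798/7.2 ≈ 5.17243/7.2 ≈ 0.718392
B = arcsin(0.718392) ≈ 45.9219°
(Since b ≤ a we need B ≤ A, so the obtuse alternative 180° − 45.9219° ≈ 134.078° is rejected.)

B = 45.92°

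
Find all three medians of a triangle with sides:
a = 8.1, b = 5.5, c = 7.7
Median formula: m_a = ½√(2b² + 2c² − a²) (and cyclically). a² = 65.61, b² = 30.25, c² = 59.29.
m_a = ½√(2·30.25 + 2·59.29 − 65.61) = ½√113.47 ≈ ½·10.6522 ≈ 5.32611
m_b = ½√(2·65.61 + 2·59.29 − 30.25) = ½√219.55 ≈ ½·14.8172 ≈ 7.40861
m_c = ½√(2·65.61 + 2·30.25 − 59.29) = ½√132.43 ≈ ½·11.5078 ≈ 5.75391

m_a = 5.326, m_b = 7.409, m_c = 5.754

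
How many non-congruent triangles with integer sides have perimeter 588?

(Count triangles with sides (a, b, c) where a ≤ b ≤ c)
Let a ≤ b ≤ c with a + b + c = 588. The only binding inequality is a + b > c, i.e. 588 − c > c, so c < 588/2; and c ≥ 588/3 since c is the largest side.
So 196 ≤ c ≤ 293. For each c, b runs from ⌈(588 − c)/2⌉ up to c (then a = 588 − b − c satisfies 1 ≤ a ≤ b automatically), giving c − ⌈(588 − c)/2⌉ + 1 choices.
Summing over c: 1 + 2 + 4 + 5 + … + 145 + 146  (98 terms, c = 196, …, 293) = 7203
Check (closed form: nearest integer to p²/48 for even p, (p+3)²/48 for odd p): 588²/48 = 345744/48 ≈ 7203.00 → 7203

7203 triangles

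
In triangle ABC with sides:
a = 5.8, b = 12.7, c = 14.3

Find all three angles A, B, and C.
Law of cosines for each angle (a² = 33.64, b² = 161.29, c² = 204.49):
cos(A) = (b² + c² − a²)/(2bc) = (161.29 + 204.49 − 33.64)/(2·12.7·14.3) = 332.14/363.22 ≈ 0.914432  ⇒  A ≈ 23.8748°
cos(B) = (a² + c² − b²)/(2ac) = (33.64 + 204.49 − 161.29)/(2·5.8·14.3) = 76.84/165.88 ≈ 0.463226  ⇒  B ≈ 62.4045°
cos(C) = (a² + b² − c²)/(2ab) = (33.64 + 161.29 − 204.49)/(2·5.8·12.7) = -9.56/147.32 ≈ -0.0648928  ⇒  C ≈ 93.7207°
Check: A + B + C ≈ 180°

A = 23.87°, B = 62.4°, C = 93.72°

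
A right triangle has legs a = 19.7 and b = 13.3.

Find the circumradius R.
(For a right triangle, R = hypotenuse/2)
Hypotenuse c = √(a² + b²) = √(388.09 + 176.89) = √564.98 ≈ 23.7693
R = c/2 ≈ 23.7693/2 ≈ 11.8847

R = 11.88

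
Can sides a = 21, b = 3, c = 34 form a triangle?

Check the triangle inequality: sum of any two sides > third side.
a + b vs c: 21 + 3 = 24 ≤ 34  ✗
a + c vs b: 21 + 34 = 55 > 3  ✓
b + c vs a: 3 + 34 = 37 > 21  ✓

No: 21 + 3 = 24 is not > 34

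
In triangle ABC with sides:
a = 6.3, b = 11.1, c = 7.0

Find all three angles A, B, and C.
Law of cosines for each angle (a² = 39.69, b² = 123.21, c² = 49):
cos(A) = (b² + c² − a²)/(2bc) = (123.21 + 49 − 39.69)/(2·11.1·7.0) = 132.52/155.4 ≈ 0.852767  ⇒  A ≈ 31.4861°
cos(B) = (a² + c² − b²)/(2ac) = (39.69 + 49 − 123.21)/(2·6.3·7.0) = -34.52/88.2 ≈ -0.391383  ⇒  B ≈ 113.041°
cos(C) = (a² + b² − c²)/(2ab) = (39.69 + 123.21 − 49)/(2·6.3·11.1) = 113.9/139.86 ≈ 0.814386  ⇒  C ≈ 35.4733°
Check: A + B + C ≈ 180°

A = 31.49°, B = 113°, C = 35.47°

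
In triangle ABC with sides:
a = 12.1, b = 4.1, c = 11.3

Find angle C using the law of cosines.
c² = a² + b² − 2ab·cos(C)  ⇒  cos(C) = (a² + b² − c²)/(2ab)
cos(C) = (12.1² + 4.1² − 11.3²)/(2·12.1·4.1) = (146.41 + 16.81 − 127.69)/99.22 = 35.53/99.22 ≈ 0.358093
C = arccos(0.358093) ≈ 69.0169°

C = 69.02°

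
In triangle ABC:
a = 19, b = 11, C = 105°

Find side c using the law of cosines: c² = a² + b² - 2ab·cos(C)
c² = 19² + 11² − 2·19·11·cos(105°)
cos(105°) ≈ -0.258819
c² ≈ 361 + 121 − 418·(-0.258819) ≈ 482 + 108.186 ≈ 590.186
c ≈ √590.186 ≈ 24.2938

c = 24.29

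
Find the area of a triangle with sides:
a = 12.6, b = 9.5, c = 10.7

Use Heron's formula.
s = (12.6 + 9.5 + 10.7)/2 = 32.8/2 = 16.4
s − a = 3.8, s − b = 6.9, s − c = 5.7
s(s−a)(s−b)(s−c) = 16.4·3.8·6.9·5.7 ≈ 2451.05
Area = √2451.05 ≈ 49.508

Area = 49.51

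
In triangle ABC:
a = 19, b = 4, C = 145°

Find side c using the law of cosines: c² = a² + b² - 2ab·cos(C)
c² = 19² + 4² − 2·19·4·cos(145°)
cos(145°) ≈ -0.819152
c² ≈ 361 + 16 − 152·(-0.819152) ≈ 377 + 124.511 ≈ 501.511
c ≈ √501.511 ≈ 22.3944

c = 22.39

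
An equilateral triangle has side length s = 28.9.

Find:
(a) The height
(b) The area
(a) The height splits the triangle into two 30-60-90 halves: h = s·√3/2 = 28.9·1.73205/2 ≈ 50.0563/2 ≈ 25.0281
(b) Area = (√3/4)·s² = (√3/4)·28.9² = (√3/4)·835.21 ≈ 0.433013·835.21 ≈ 361.657

Height = 25.03, Area = 361.7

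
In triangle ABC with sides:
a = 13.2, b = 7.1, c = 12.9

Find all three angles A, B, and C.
Law of cosines for each angle (a² = 174.24, b² = 50.41, c² = 166.41):
cos(A) = (b² + c² − a²)/(2bc) = (50.41 + 166.41 − 174.24)/(2·7.1·12.9) = 42.58/183.18 ≈ 0.232449  ⇒  A ≈ 76.5587°
cos(B) = (a² + c² − b²)/(2ac) = (174.24 + 166.41 − 50.41)/(2·13.2·12.9) = 290.24/340.56 ≈ 0.852243  ⇒  B ≈ 31.5435°
cos(C) = (a² + b² − c²)/(2ab) = (174.24 + 50.41 − 166.41)/(2·13.2·7.1) = 58.24/187.44 ≈ 0.310713  ⇒  C ≈ 71.8978°
Check: A + B + C ≈ 180°

A = 76.56°, B = 31.54°, C = 71.9°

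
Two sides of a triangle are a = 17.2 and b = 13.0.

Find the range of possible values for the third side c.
Triangle inequality: |a − b| < c < a + b
|a − b| = |17.2 − 13.0| = 4.2
a + b = 17.2 + 13.0 = 30.2

4.2 < c < 30.2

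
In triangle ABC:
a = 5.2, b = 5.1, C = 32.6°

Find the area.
Two sides and the included angle (SAS): A = ½·a·b·sin(C) = ½·5.2·5.1·sin(32.6°)
sin(32.6°) ≈ 0.538771
A ≈ ½·26.52·0.538771 = 13.26·0.538771 ≈ 7.1441

Area = 7.144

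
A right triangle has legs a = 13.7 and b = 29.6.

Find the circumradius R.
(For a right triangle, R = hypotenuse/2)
Hypotenuse c = √(a² + b²) = √(187.69 + 876.16) = √1063.85 ≈ 32.6167
R = c/2 ≈ 32.6167/2 ≈ 16.3084

R = 16.31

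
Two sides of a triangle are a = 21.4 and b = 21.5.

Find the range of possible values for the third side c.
Triangle inequality: |a − b| < c < a + b
|a − b| = |21.4 − 21.5| = 0.1
a + b = 21.4 + 21.5 = 42.9

0.1 < c < 42.9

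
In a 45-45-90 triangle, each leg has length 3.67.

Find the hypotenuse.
In a 45-45-90 triangle the sides are in ratio 1 : 1 : √2, so hypotenuse = leg·√2.
Hypotenuse = 3.67·√2 ≈ 3.67·1.41421 ≈ 5.19016

Hypotenuse = 3.67√2 = 5.19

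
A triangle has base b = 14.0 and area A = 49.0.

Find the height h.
A = ½·b·h  ⇒  h = 2A/b = 2·49.0/14.0 = 98/14.0 ≈ 7

h = 7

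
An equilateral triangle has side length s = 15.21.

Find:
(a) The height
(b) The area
(a) The height splits the triangle into two 30-60-90 halves: h = s·√3/2 = 15.21·1.73205/2 ≈ 26.3445/2 ≈ 13.1722
(b) Area = (√3/4)·s² = (√3/4)·15.21² = (√3/4)·231.3441 ≈ 0.433013·231.3441 ≈ 100.175

Height = 13.17, Area = 100.2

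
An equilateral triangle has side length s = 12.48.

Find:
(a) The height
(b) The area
(a) The height splits the triangle into two 30-60-90 halves: h = s·√3/2 = 12.48·1.73205/2 ≈ 21.616/2 ≈ 10.808
(b) Area = (√3/4)·s² = (√3/4)·12.48² = (√3/4)·155.7504 ≈ 0.433013·155.7504 ≈ 67.4419

Height = 10.81, Area = 67.44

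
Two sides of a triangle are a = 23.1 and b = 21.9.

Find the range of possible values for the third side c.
Triangle inequality: |a − b| < c < a + b
|a − b| = |23.1 − 21.9| = 1.2
a + b = 23.1 + 21.9 = 45

1.2 < c < 45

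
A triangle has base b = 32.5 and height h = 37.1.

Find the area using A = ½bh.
A = ½·b·h = ½·32.5·37.1 = ½·1205.75 = 602.875

Area = 602.875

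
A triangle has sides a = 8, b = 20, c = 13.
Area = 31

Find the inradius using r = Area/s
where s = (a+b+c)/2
s = (8 + 20 + 13)/2 = 41/2 = 20.5
r = Area/s = 31/20.5 ≈ 1.5122

r = 1.512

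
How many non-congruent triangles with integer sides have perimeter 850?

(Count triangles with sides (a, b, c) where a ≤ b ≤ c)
Let a ≤ b ≤ c with a + b + c = 850. The only binding inequality is a + b > c, i.e. 850 − c > c, so c < 850/2; and c ≥ 850/3 since c is the largest side.
So 284 ≤ c ≤ 424. For each c, b runs from ⌈(850 − c)/2⌉ up to c (then a = 850 − b − c satisfies 1 ≤ a ≤ b automatically), giving c − ⌈(850 − c)/2⌉ + 1 choices.
Summing over c: 2 + 3 + 5 + 6 + … + 210 + 212  (141 terms, c = 284, …, 424) = 15052
Check (closed form: nearest integer to p²/48 for even p, (p+3)²/48 for odd p): 850²/48 = 722500/48 ≈ 15052.08 → 15052

15052 triangles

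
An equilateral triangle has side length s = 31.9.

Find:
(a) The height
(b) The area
(a) The height splits the triangle into two 30-60-90 halves: h = s·√3/2 = 31.9·1.73205/2 ≈ 55.2524/2 ≈ 27.6262
(b) Area = (√3/4)·s² = (√3/4)·31.9² = (√3/4)·1017.61 ≈ 0.433013·1017.61 ≈ 440.638

Height = 27.63, Area = 440.6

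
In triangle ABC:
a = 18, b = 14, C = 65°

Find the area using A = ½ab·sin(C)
A = ½·a·b·sin(C) = ½·18·14·sin(65°)
sin(65°) ≈ 0.906308
A ≈ ½·252·0.906308 = 126·0.906308 ≈ 114.195

Area = 114.2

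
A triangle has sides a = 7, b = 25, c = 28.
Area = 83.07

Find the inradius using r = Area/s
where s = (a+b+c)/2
s = (7 + 25 + 28)/2 = 60/2 = 30
r = Area/s = 83.07/30 ≈ 2.769

r = 2.769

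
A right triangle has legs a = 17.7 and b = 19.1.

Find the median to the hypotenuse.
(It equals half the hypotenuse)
Hypotenuse c = √(a² + b²) = √(313.29 + 364.81) = √678.1 ≈ 26.0404
Median to hypotenuse = c/2 ≈ 26.0404/2 ≈ 13.0202

Median = 13.02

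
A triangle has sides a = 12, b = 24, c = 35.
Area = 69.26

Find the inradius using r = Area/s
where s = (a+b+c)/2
s = (12 + 24 + 35)/2 = 71/2 = 35.5
r = Area/s = 69.26/35.5 ≈ 1.95099

r = 1.951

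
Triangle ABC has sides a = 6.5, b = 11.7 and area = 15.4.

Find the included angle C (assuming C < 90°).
Area = ½·a·b·sin(C)  ⇒  sin(C) = 2·Area/(a·b) = 2·15.4/(6.5·11.7) = 30.8/76.05 ≈ 0.404997
C = arcsin(0.404997) ≈ 23.8909° (taking the acute solution since C < 90°)

C = 23.89°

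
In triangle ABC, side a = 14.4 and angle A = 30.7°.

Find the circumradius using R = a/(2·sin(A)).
R = a/(2·sin(A)) = 14.4/(2·sin(30.7°))
sin(30.7°) ≈ 0.510543
R ≈ 14.4/(2·0.510543) = 14.4/1.02109 ≈ 14.1026

R = 14.1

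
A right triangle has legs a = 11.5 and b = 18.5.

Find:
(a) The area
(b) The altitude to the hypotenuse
(a) The legs are perpendicular, so Area = ½·a·b = ½·11.5·18.5 = ½·212.75 = 106.375
(b) Hypotenuse c = √(a² + b²) = √(132.25 + 342.25) = √474.5 ≈ 21.783
    Area = ½·c·h_c  ⇒  h_c = 2·Area/c = 212.75/21.783 ≈ 9.76678

Area = 106.375, h_c = 9.767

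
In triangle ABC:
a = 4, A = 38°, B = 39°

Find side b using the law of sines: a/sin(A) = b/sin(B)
a/sin(A) = b/sin(B)  ⇒  b = a·sin(B)/sin(A) = 4·sin(39°)/sin(38°)
sin(39°) ≈ 0.62932, sin(38°) ≈ 0.615661
b ≈ 4·0.62932/0.615661 ≈ 2.51728/0.615661 ≈ 4.08874

b = 4.089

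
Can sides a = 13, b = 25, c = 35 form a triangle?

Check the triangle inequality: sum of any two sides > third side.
a + b vs c: 13 + 25 = 38 > 35  ✓
a + c vs b: 13 + 35 = 48 > 25  ✓
b + c vs a: 25 + 35 = 60 > 13  ✓

Yes, triangle inequality satisfied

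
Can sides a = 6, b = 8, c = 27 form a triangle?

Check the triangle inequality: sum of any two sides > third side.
a + b vs c: 6 + 8 = 14 ≤ 27  ✗
a + c vs b: 6 + 27 = 33 > 8  ✓
b + c vs a: 8 + 27 = 35 > 6  ✓

No: 6 + 8 = 14 is not > 27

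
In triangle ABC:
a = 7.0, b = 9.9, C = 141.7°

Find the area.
Two sides and the included angle (SAS): A = ½·a·b·sin(C) = ½·7.0·9.9·sin(141.7°)
sin(141.7°) ≈ 0.619779
A ≈ ½·69.3·0.619779 = 34.65·0.619779 ≈ 21.4753

Area = 21.48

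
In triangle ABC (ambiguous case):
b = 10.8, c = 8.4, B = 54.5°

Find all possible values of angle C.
b/sin(B) = c/sin(C)  ⇒  sin(C) = c·sin(B)/b = 8.4·sin(54.5°)/10.8
sin(54.5°) ≈ 0.814116
sin(C) ≈ 8.4·0.814116/10.8 ≈ 6.83857/10.8 ≈ 0.633201
Candidate 1: C₁ = arcsin(0.633201) ≈ 39.2867°  →  A = 180° − 54.5° − 39.2867° ≈ 86.2133° > 0, valid
Candidate 2: C₂ = 180° − C₁ ≈ 140.713°  →  A = 180° − 54.5° − 140.713° ≈ -15.2133° ≤ 0, not a valid triangle

C = 39.29° (one solution)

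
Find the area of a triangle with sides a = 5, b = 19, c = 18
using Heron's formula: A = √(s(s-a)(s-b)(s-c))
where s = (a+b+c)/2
s = (5 + 19 + 18)/2 = 42/2 = 21
s − a = 16, s − b = 2, s − c = 3
s(s−a)(s−b)(s−c) = 21·16·2·3 = 2016
Area = √2016 ≈ 44.8999

s = 21.0, Area = 44.9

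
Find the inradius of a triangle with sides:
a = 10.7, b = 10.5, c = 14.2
r = Area/s where s is the semi-perimeter.
s = (10.7 + 10.5 + 14.2)/2 = 35.4/2 = 17.7
Area = √(s(s−a)(s−b)(s−c)) = √(17.7·7·7.2·3.5) ≈ √3122.28 ≈ 55.8774
r ≈ 55.8774/17.7 ≈ 3.15691

r = 3.157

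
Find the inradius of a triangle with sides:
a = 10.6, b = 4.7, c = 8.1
r = Area/s where s is the semi-perimeter.
s = (10.6 + 4.7 + 8.1)/2 = 23.4/2 = 11.7
Area = √(s(s−a)(s−b)(s−c)) = √(11.7·1.1·7·3.6) ≈ √324.324 ≈ 18.009
r ≈ 18.009/11.7 ≈ 1.53923

r = 1.539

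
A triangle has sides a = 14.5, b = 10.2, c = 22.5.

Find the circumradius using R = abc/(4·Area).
First find the area with Heron's formula.
s = (14.5 + 10.2 + 22.5)/2 = 23.6
Area = √(s(s−a)(s−b)(s−c)) = √(23.6·9.1·13.4·1.1) ≈ √3165.56 ≈ 56.2633
abc = 14.5·10.2·22.5 = 3327.75
R = abc/(4·Area) ≈ 3327.75/(4·56.2633) = 3327.75/225.053 ≈ 14.7865

R = 14.79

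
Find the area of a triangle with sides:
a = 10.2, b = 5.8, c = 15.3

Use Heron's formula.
s = (10.2 + 5.8 + 15.3)/2 = 31.3/2 = 15.65
s − a = 5.45, s − b = 9.85, s − c = 0.35
s(s−a)(s−b)(s−c) = 15.65·5.45·9.85·0.35 ≈ 294.046
Area = √294.046 ≈ 17.1478

Area = 17.15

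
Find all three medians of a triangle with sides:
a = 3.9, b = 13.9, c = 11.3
Median formula: m_a = ½√(2b² + 2c² − a²) (and cyclically). a² = 15.21, b² = 193.21, c² = 127.69.
m_a = ½√(2·193.21 + 2·127.69 − 15.21) = ½√626.59 ≈ ½·25.0318 ≈ 12.5159
m_b = ½√(2·15.21 + 2·127.69 − 193.21) = ½√92.59 ≈ ½·9.62237 ≈ 4.81118
m_c = ½√(2·15.21 + 2·193.21 − 127.69) = ½√289.15 ≈ ½·17.0044 ≈ 8.50221

m_a = 12.52, m_b = 4.811, m_c = 8.502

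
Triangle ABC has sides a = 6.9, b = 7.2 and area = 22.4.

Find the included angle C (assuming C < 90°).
Area = ½·a·b·sin(C)  ⇒  sin(C) = 2·Area/(a·b) = 2·22.4/(6.9·7.2) = 44.8/49.68 ≈ 0.901771
C = arcsin(0.901771) ≈ 64.3919° (taking the acute solution since C < 90°)

C = 64.39°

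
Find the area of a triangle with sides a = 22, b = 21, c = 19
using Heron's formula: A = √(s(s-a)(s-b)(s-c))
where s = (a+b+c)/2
s = (22 + 21 + 19)/2 = 62/2 = 31
s − a = 9, s − b = 10, s − c = 12
s(s−a)(s−b)(s−c) = 31·9·10·12 = 33480
Area = √33480 ≈ 182.975

s = 31.0, Area = 183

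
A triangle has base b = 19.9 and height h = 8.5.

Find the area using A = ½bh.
A = ½·b·h = ½·19.9·8.5 = ½·169.15 = 84.575

Area = 84.575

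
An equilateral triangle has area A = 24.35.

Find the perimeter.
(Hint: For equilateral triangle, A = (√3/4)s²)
A = (√3/4)s²  ⇒  s² = 4A/√3 = 4·24.35/√3 = 97.4/1.73205 ≈ 56.2339
s ≈ √56.2339 ≈ 7.49893
Perimeter = 3s ≈ 3·7.49893 ≈ 22.4968

Perimeter = 22.5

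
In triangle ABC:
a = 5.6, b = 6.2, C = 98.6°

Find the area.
Two sides and the included angle (SAS): A = ½·a·b·sin(C) = ½·5.6·6.2·sin(98.6°)
sin(98.6°) ≈ 0.988756
A ≈ ½·34.72·0.988756 = 17.36·0.988756 ≈ 17.1648

Area = 17.16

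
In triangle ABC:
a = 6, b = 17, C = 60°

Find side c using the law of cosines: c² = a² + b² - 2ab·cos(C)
c² = 6² + 17² − 2·6·17·cos(60°)
cos(60°) ≈ 0.5
c² ≈ 36 + 289 − 204·(0.5) ≈ 325 − 102 ≈ 223
c ≈ √223 ≈ 14.9332

c = 14.93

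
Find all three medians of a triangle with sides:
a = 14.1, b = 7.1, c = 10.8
Median formula: m_a = ½√(2b² + 2c² − a²) (and cyclically). a² = 198.81, b² = 50.41, c² = 116.64.
m_a = ½√(2·50.41 + 2·116.64 − 198.81) = ½√135.29 ≈ ½·11.6314 ≈ 5.81571
m_b = ½√(2·198.81 + 2·116.64 − 50.41) = ½√580.49 ≈ ½·24.0934 ≈ 12.0467
m_c = ½√(2·198.81 + 2·50.41 − 116.64) = ½√381.8 ≈ ½·19.5397 ≈ 9.76985

m_a = 5.816, m_b = 12.05, m_c = 9.77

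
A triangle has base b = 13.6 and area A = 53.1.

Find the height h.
A = ½·b·h  ⇒  h = 2A/b = 2·53.1/13.6 = 106.2/13.6 ≈ 7.80882

h = 7.809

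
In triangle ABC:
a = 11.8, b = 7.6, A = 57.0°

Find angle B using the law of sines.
a/sin(A) = b/sin(B)  ⇒  sin(B) = b·sin(A)/a = 7.6·sin(57.0°)/11.8
sin(57.0°) ≈ 0.838671
sin(B) ≈ 7.6·0.838671/11.8 ≈ 6.3739/11.8 ≈ 0.540161
B = arcsin(0.540161) ≈ 32.6946°
(Since b ≤ a we need B ≤ A, so the obtuse alternative 180° − 32.6946° ≈ 147.305° is rejected.)

B = 32.69°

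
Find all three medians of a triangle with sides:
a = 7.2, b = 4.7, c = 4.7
Median formula: m_a = ½√(2b² + 2c² − a²) (and cyclically). a² = 51.84, b² = 22.09, c² = 22.09.
m_a = ½√(2·22.09 + 2·22.09 − 51.84) = ½√36.52 ≈ ½·6.04318 ≈ 3.02159
m_b = ½√(2·51.84 + 2·22.09 − 22.09) = ½√125.77 ≈ ½·11.2147 ≈ 5.60736
m_c = ½√(2·51.84 + 2·22.09 − 22.09) = ½√125.77 ≈ ½·11.2147 ≈ 5.60736

m_a = 3.022, m_b = 5.607, m_c = 5.607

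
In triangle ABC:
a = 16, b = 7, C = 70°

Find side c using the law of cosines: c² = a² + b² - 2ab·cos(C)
c² = 16² + 7² − 2·16·7·cos(70°)
cos(70°) ≈ 0.34202
c² ≈ 256 + 49 − 224·(0.34202) ≈ 305 − 76.6125 ≈ 228.387
c ≈ √228.387 ≈ 15.1125

c = 15.11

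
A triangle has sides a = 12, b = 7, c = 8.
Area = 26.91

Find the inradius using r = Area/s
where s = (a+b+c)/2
s = (12 + 7 + 8)/2 = 27/2 = 13.5
r = Area/s = 26.91/13.5 ≈ 1.99333

r = 1.993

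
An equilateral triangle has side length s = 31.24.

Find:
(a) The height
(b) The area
(a) The height splits the triangle into two 30-60-90 halves: h = s·√3/2 = 31.24·1.73205/2 ≈ 54.1093/2 ≈ 27.0546
(b) Area = (√3/4)·s² = (√3/4)·31.24² = (√3/4)·975.9376 ≈ 0.433013·975.9376 ≈ 422.593

Height = 27.05, Area = 422.6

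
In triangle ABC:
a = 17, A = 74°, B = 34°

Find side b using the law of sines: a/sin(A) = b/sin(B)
a/sin(A) = b/sin(B)  ⇒  b = a·sin(B)/sin(A) = 17·sin(34°)/sin(74°)
sin(34°) ≈ 0.559193, sin(74°) ≈ 0.961262
b ≈ 17·0.559193/0.961262 ≈ 9.50628/0.961262 ≈ 9.88938

b = 9.889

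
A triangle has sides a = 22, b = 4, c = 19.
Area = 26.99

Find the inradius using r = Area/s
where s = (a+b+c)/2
s = (22 + 4 + 19)/2 = 45/2 = 22.5
r = Area/s = 26.99/22.5 ≈ 1.19956

r = 1.2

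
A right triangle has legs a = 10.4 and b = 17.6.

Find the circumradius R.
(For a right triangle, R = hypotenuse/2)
Hypotenuse c = √(a² + b²) = √(108.16 + 309.76) = √417.92 ≈ 20.4431
R = c/2 ≈ 20.4431/2 ≈ 10.2215

R = 10.22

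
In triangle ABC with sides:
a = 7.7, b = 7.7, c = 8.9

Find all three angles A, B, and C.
Law of cosines for each angle (a² = 59.29, b² = 59.29, c² = 79.21):
cos(A) = (b² + c² − a²)/(2bc) = (59.29 + 79.21 − 59.29)/(2·7.7·8.9) = 79.21/137.06 ≈ 0.577922  ⇒  A ≈ 54.6955°
cos(B) = (a² + c² − b²)/(2ac) = (59.29 + 79.21 − 59.29)/(2·7.7·8.9) = 79.21/137.06 ≈ 0.577922  ⇒  B ≈ 54.6955°
cos(C) = (a² + b² − c²)/(2ab) = (59.29 + 59.29 − 79.21)/(2·7.7·7.7) = 39.37/118.58 ≈ 0.332012  ⇒  C ≈ 70.609°
Check: A + B + C ≈ 180°

A = 54.7°, B = 54.7°, C = 70.61°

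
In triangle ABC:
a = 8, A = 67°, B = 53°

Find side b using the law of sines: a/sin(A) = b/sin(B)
a/sin(A) = b/sin(B)  ⇒  b = a·sin(B)/sin(A) = 8·sin(53°)/sin(67°)
sin(53°) ≈ 0.798636, sin(67°) ≈ 0.920505
b ≈ 8·0.798636/0.920505 ≈ 6.38908/0.920505 ≈ 6.94085

b = 6.941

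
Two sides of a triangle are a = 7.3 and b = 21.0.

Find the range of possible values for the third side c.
Triangle inequality: |a − b| < c < a + b
|a − b| = |7.3 − 21.0| = 13.7
a + b = 7.3 + 21.0 = 28.3

13.7 < c < 28.3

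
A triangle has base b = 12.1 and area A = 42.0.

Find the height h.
A = ½·b·h  ⇒  h = 2A/b = 2·42.0/12.1 = 84/12.1 ≈ 6.94215

h = 6.942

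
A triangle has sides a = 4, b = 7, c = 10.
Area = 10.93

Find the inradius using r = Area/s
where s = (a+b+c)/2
s = (4 + 7 + 10)/2 = 21/2 = 10.5
r = Area/s = 10.93/10.5 ≈ 1.04095

r = 1.041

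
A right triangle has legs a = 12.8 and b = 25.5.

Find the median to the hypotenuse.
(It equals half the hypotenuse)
Hypotenuse c = √(a² + b²) = √(163.84 + 650.25) = √814.09 ≈ 28.5323
Median to hypotenuse = c/2 ≈ 28.5323/2 ≈ 14.2661

Median = 14.27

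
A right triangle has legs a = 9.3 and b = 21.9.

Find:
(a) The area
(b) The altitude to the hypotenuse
(a) The legs are perpendicular, so Area = ½·a·b = ½·9.3·21.9 = ½·203.67 = 101.835
(b) Hypotenuse c = √(a² + b²) = √(86.49 + 479.61) = √566.1 ≈ 23.7929
    Area = ½·c·h_c  ⇒  h_c = 2·Area/c = 203.67/23.7929 ≈ 8.56013

Area = 101.835, h_c = 8.56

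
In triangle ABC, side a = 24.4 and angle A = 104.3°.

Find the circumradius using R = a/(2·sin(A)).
R = a/(2·sin(A)) = 24.4/(2·sin(104.3°))
sin(104.3°) ≈ 0.969016
R ≈ 24.4/(2·0.969016) = 24.4/1.93803 ≈ 12.5901

R = 12.59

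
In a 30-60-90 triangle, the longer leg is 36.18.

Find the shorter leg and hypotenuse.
In a 30-60-90 triangle the sides are in ratio 1 : √3 : 2, so short leg = long leg/√3 and hypotenuse = 2·(short leg).
Short leg = 36.18/√3 ≈ 36.18/1.73205 ≈ 20.8885
Hypotenuse = 2·20.8885 ≈ 41.7771

Short leg = 20.89, Hypotenuse = 41.78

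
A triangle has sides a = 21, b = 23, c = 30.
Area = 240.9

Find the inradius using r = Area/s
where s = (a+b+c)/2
s = (21 + 23 + 30)/2 = 74/2 = 37
r = Area/s = 240.9/37 ≈ 6.51081

r = 6.511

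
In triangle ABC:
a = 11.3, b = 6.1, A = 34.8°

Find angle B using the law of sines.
a/sin(A) = b/sin(B)  ⇒  sin(B) = b·sin(A)/a = 6.1·sin(34.8°)/11.3
sin(34.8°) ≈ 0.570714
sin(B) ≈ 6.1·0.570714/11.3 ≈ 3.48135/11.3 ≈ 0.308084
B = arcsin(0.308084) ≈ 17.9438°
(Since b ≤ a we need B ≤ A, so the obtuse alternative 180° − 17.9438° ≈ 162.056° is rejected.)

B = 17.94°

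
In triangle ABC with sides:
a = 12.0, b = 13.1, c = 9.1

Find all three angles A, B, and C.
Law of cosines for each angle (a² = 144, b² = 171.61, c² = 82.81):
cos(A) = (b² + c² − a²)/(2bc) = (171.61 + 82.81 − 144)/(2·13.1·9.1) = 110.42/238.42 ≈ 0.463132  ⇒  A ≈ 62.4106°
cos(B) = (a² + c² − b²)/(2ac) = (144 + 82.81 − 171.61)/(2·12.0·9.1) = 55.2/218.4 ≈ 0.252747  ⇒  B ≈ 75.3599°
cos(C) = (a² + b² − c²)/(2ab) = (144 + 171.61 − 82.81)/(2·12.0·13.1) = 232.8/314.4 ≈ 0.740458  ⇒  C ≈ 42.2296°
Check: A + B + C ≈ 180°

A = 62.41°, B = 75.36°, C = 42.23°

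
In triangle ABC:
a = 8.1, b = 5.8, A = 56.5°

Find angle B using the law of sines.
a/sin(A) = b/sin(B)  ⇒  sin(B) = b·sin(A)/a = 5.8·sin(56.5°)/8.1
sin(56.5°) ≈ 0.833886
sin(B) ≈ 5.8·0.833886/8.1 ≈ 4.83654/8.1 ≈ 0.597103
B = arcsin(0.597103) ≈ 36.6627°
(Since b ≤ a we need B ≤ A, so the obtuse alternative 180° − 36.6627° ≈ 143.337° is rejected.)

B = 36.66°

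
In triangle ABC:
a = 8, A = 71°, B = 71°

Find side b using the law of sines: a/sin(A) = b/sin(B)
a/sin(A) = b/sin(B)  ⇒  b = a·sin(B)/sin(A) = 8·sin(71°)/sin(71°)
sin(71°) ≈ 0.945519, sin(71°) ≈ 0.945519
b ≈ 8·0.945519/0.945519 ≈ 7.56415/0.945519 ≈ 8

b = 8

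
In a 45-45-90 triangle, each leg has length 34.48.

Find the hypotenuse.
In a 45-45-90 triangle the sides are in ratio 1 : 1 : √2, so hypotenuse = leg·√2.
Hypotenuse = 34.48·√2 ≈ 34.48·1.41421 ≈ 48.7621

Hypotenuse = 34.48√2 = 48.76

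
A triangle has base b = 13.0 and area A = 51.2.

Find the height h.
A = ½·b·h  ⇒  h = 2A/b = 2·51.2/13.0 = 102.4/13.0 ≈ 7.87692

h = 7.877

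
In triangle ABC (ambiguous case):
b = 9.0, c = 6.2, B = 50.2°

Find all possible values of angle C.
b/sin(B) = c/sin(C)  ⇒  sin(C) = c·sin(B)/b = 6.2·sin(50.2°)/9.0
sin(50.2°) ≈ 0.768284
sin(C) ≈ 6.2·0.768284/9.0 ≈ 4.76336/9.0 ≈ 0.529262
Candidate 1: C₁ = arcsin(0.529262) ≈ 31.9556°  →  A = 180° − 50.2° − 31.9556° ≈ 97.8444° > 0, valid
Candidate 2: C₂ = 180° − C₁ ≈ 148.044°  →  A = 180° − 50.2° − 148.044° ≈ -18.2444° ≤ 0, not a valid triangle

C = 31.96° (one solution)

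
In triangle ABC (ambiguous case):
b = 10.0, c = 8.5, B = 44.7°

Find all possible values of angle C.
b/sin(B) = c/sin(C)  ⇒  sin(C) = c·sin(B)/b = 8.5·sin(44.7°)/10.0
sin(44.7°) ≈ 0.703395
sin(C) ≈ 8.5·0.703395/10.0 ≈ 5.97885/10.0 ≈ 0.597885
Candidate 1: C₁ = arcsin(0.597885) ≈ 36.7186°  →  A = 180° − 44.7° − 36.7186° ≈ 98.5814° > 0, valid
Candidate 2: C₂ = 180° − C₁ ≈ 143.281°  →  A = 180° − 44.7° − 143.281° ≈ -7.9814° ≤ 0, not a valid triangle

C = 36.72° (one solution)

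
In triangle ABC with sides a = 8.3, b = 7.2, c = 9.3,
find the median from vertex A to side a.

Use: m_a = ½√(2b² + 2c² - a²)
m_a = ½√(2·7.2² + 2·9.3² − 8.3²) = ½√(2·51.84 + 2·86.49 − 68.89) = ½√(103.68 + 172.98 − 68.89) = ½√207.77
√207.77 ≈ 14.4142, so m_a ≈ 7.20711

m_a = 7.207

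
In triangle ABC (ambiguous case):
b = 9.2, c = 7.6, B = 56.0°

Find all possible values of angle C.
b/sin(B) = c/sin(C)  ⇒  sin(C) = c·sin(B)/b = 7.6·sin(56.0°)/9.2
sin(56.0°) ≈ 0.829038
sin(C) ≈ 7.6·0.829038/9.2 ≈ 6.30069/9.2 ≈ 0.684857
Candidate 1: C₁ = arcsin(0.684857) ≈ 43.2244°  →  A = 180° − 56.0° − 43.2244° ≈ 80.7756° > 0, valid
Candidate 2: C₂ = 180° − C₁ ≈ 136.776°  →  A = 180° − 56.0° − 136.776° ≈ -12.7756° ≤ 0, not a valid triangle

C = 43.22° (one solution)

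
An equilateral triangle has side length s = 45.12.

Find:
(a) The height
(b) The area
(a) The height splits the triangle into two 30-60-90 halves: h = s·√3/2 = 45.12·1.73205/2 ≈ 78.1501/2 ≈ 39.0751
(b) Area = (√3/4)·s² = (√3/4)·45.12² = (√3/4)·2035.8144 ≈ 0.433013·2035.8144 ≈ 881.533

Height = 39.08, Area = 881.5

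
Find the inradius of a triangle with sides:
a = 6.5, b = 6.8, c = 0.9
r = Area/s where s is the semi-perimeter.
s = (6.5 + 6.8 + 0.9)/2 = 14.2/2 = 7.1
Area = √(s(s−a)(s−b)(s−c)) = √(7.1·0.6·0.3·6.2) ≈ √7.9236 ≈ 2.81489
r ≈ 2.81489/7.1 ≈ 0.396463

r = 0.3965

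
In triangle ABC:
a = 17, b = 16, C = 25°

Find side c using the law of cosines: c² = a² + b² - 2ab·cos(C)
c² = 17² + 16² − 2·17·16·cos(25°)
cos(25°) ≈ 0.906308
c² ≈ 289 + 256 − 544·(0.906308) ≈ 545 − 493.031 ≈ 51.9686
c ≈ √51.9686 ≈ 7.20892

c = 7.209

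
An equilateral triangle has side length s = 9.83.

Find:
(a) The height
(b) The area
(a) The height splits the triangle into two 30-60-90 halves: h = s·√3/2 = 9.83·1.73205/2 ≈ 17.0261/2 ≈ 8.51303
(b) Area = (√3/4)·s² = (√3/4)·9.83² = (√3/4)·96.6289 ≈ 0.433013·96.6289 ≈ 41.8415

Height = 8.513, Area = 41.84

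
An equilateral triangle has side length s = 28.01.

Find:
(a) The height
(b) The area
(a) The height splits the triangle into two 30-60-90 halves: h = s·√3/2 = 28.01·1.73205/2 ≈ 48.5147/2 ≈ 24.2574
(b) Area = (√3/4)·s² = (√3/4)·28.01² = (√3/4)·784.5601 ≈ 0.433013·784.5601 ≈ 339.724

Height = 24.26, Area = 339.7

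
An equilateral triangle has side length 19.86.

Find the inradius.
r = Area/s with s the semi-perimeter.
Area = (√3/4)·19.86² = (√3/4)·394.4196 ≈ 0.433013·394.4196 ≈ 170.789
s = 3·19.86/2 = 29.79
r ≈ 170.789/29.79 ≈ 5.73309
(Equivalently r = side/(2√3) = 19.86/3.4641 ≈ 5.73309.)

r = 5.733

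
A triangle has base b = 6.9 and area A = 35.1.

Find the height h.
A = ½·b·h  ⇒  h = 2A/b = 2·35.1/6.9 = 70.2/6.9 ≈ 10.1739

h = 10.17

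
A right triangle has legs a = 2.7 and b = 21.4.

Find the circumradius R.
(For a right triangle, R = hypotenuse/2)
Hypotenuse c = √(a² + b²) = √(7.29 + 457.96) = √465.25 ≈ 21.5697
R = c/2 ≈ 21.5697/2 ≈ 10.7848

R = 10.78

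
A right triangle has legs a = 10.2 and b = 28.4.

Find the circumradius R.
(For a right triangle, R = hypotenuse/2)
Hypotenuse c = √(a² + b²) = √(104.04 + 806.56) = √910.6 ≈ 30.1761
R = c/2 ≈ 30.1761/2 ≈ 15.0881

R = 15.09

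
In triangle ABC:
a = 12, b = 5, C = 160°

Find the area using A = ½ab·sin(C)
A = ½·a·b·sin(C) = ½·12·5·sin(160°)
sin(160°) ≈ 0.34202
A ≈ ½·60·0.34202 = 30·0.34202 ≈ 10.2606

Area = 10.26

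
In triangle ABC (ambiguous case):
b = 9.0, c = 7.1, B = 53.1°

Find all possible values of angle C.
b/sin(B) = c/sin(C)  ⇒  sin(C) = c·sin(B)/b = 7.1·sin(53.1°)/9.0
sin(53.1°) ≈ 0.799685
sin(C) ≈ 7.1·0.799685/9.0 ≈ 5.67776/9.0 ≈ 0.630862
Candidate 1: C₁ = arcsin(0.630862) ≈ 39.1138°  →  A = 180° − 53.1° − 39.1138° ≈ 87.7862° > 0, valid
Candidate 2: C₂ = 180° − C₁ ≈ 140.886°  →  A = 180° − 53.1° − 140.886° ≈ -13.9862° ≤ 0, not a valid triangle

C = 39.11° (one solution)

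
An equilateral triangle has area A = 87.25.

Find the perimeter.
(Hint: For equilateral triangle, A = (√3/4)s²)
A = (√3/4)s²  ⇒  s² = 4A/√3 = 4·87.25/√3 = 349/1.73205 ≈ 201.495
s ≈ √201.495 ≈ 14.1949
Perimeter = 3s ≈ 3·14.1949 ≈ 42.5847

Perimeter = 42.58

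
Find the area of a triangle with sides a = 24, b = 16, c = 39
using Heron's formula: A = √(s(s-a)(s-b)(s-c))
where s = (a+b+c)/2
s = (24 + 16 + 39)/2 = 79/2 = 39.5
s − a = 15.5, s − b = 23.5, s − c = 0.5
s(s−a)(s−b)(s−c) = 39.5·15.5·23.5·0.5 = 7193.9375
Area = √7193.9375 ≈ 84.8171

s = 39.5, Area = 84.82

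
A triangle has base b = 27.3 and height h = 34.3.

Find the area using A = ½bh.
A = ½·b·h = ½·27.3·34.3 = ½·936.39 = 468.195

Area = 468.195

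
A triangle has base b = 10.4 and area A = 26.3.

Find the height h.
A = ½·b·h  ⇒  h = 2A/b = 2·26.3/10.4 = 52.6/10.4 ≈ 5.05769

h = 5.058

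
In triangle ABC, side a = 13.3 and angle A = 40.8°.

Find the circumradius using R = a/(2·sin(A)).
R = a/(2·sin(A)) = 13.3/(2·sin(40.8°))
sin(40.8°) ≈ 0.653421
R ≈ 13.3/(2·0.653421) = 13.3/1.30684 ≈ 10.1772

R = 10.18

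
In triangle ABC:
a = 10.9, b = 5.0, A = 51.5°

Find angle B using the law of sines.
a/sin(A) = b/sin(B)  ⇒  sin(B) = b·sin(A)/a = 5.0·sin(51.5°)/10.9
sin(51.5°) ≈ 0.782608
sin(B) ≈ 5.0·0.782608/10.9 ≈ 3.91304/10.9 ≈ 0.358995
B = arcsin(0.358995) ≈ 21.0385°
(Since b ≤ a we need B ≤ A, so the obtuse alternative 180° − 21.0385° ≈ 158.962° is rejected.)

B = 21.04°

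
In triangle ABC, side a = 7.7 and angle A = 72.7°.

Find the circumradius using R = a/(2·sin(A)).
R = a/(2·sin(A)) = 7.7/(2·sin(72.7°))
sin(72.7°) ≈ 0.954761
R ≈ 7.7/(2·0.954761) = 7.7/1.90952 ≈ 4.03242

R = 4.032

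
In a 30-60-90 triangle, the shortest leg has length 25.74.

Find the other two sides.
In a 30-60-90 triangle the sides are in ratio 1 : √3 : 2 (short leg : long leg : hypotenuse).
Long leg = 25.74·√3 ≈ 25.74·1.73205 ≈ 44.583
Hypotenuse = 2·25.74 = 51.48

Long leg = 25.74√3 = 44.58, Hypotenuse = 51.48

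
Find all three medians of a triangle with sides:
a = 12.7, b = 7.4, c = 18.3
Median formula: m_a = ½√(2b² + 2c² − a²) (and cyclically). a² = 161.29, b² = 54.76, c² = 334.89.
m_a = ½√(2·54.76 + 2·334.89 − 161.29) = ½√618.01 ≈ ½·24.8598 ≈ 12.4299
m_b = ½√(2·161.29 + 2·334.89 − 54.76) = ½√937.6 ≈ ½·30.6203 ≈ 15.3101
m_c = ½√(2·161.29 + 2·54.76 − 334.89) = ½√97.21 ≈ ½·9.85951 ≈ 4.92976

m_a = 12.43, m_b = 15.31, m_c = 4.93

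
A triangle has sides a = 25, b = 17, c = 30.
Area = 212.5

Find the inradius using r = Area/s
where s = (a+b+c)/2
s = (25 + 17 + 30)/2 = 72/2 = 36
r = Area/s = 212.5/36 ≈ 5.90278

r = 5.903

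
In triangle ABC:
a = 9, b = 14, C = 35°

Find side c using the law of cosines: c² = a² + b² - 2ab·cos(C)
c² = 9² + 14² − 2·9·14·cos(35°)
cos(35°) ≈ 0.819152
c² ≈ 81 + 196 − 252·(0.819152) ≈ 277 − 206.426 ≈ 70.5737
c ≈ √70.5737 ≈ 8.40081

c = 8.401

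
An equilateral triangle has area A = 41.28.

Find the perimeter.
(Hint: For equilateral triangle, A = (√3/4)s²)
A = (√3/4)s²  ⇒  s² = 4A/√3 = 4·41.28/√3 = 165.12/1.73205 ≈ 95.3321
s ≈ √95.3321 ≈ 9.76381
Perimeter = 3s ≈ 3·9.76381 ≈ 29.2914

Perimeter = 29.29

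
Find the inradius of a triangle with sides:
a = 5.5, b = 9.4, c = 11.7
r = Area/s where s is the semi-perimeter.
s = (5.5 + 9.4 + 11.7)/2 = 26.6/2 = 13.3
Area = √(s(s−a)(s−b)(s−c)) = √(13.3·7.8·3.9·1.6) ≈ √647.338 ≈ 25.4428
r ≈ 25.4428/13.3 ≈ 1.91299

r = 1.913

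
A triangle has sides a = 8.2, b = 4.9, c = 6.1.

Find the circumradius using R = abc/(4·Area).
First find the area with Heron's formula.
s = (8.2 + 4.9 + 6.1)/2 = 9.6
Area = √(s(s−a)(s−b)(s−c)) = √(9.6·1.4·4.7·3.5) ≈ √221.088 ≈ 14.869
abc = 8.2·4.9·6.1 = 245.098
R = abc/(4·Area) ≈ 245.098/(4·14.869) = 245.098/59.4761 ≈ 4.12095

R = 4.121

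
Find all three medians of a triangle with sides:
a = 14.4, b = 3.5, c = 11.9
Median formula: m_a = ½√(2b² + 2c² − a²) (and cyclically). a² = 207.36, b² = 12.25, c² = 141.61.
m_a = ½√(2·12.25 + 2·141.61 − 207.36) = ½√100.36 ≈ ½·10.018 ≈ 5.00899
m_b = ½√(2·207.36 + 2·141.61 − 12.25) = ½√685.69 ≈ ½·26.1857 ≈ 13.0928
m_c = ½√(2·207.36 + 2·12.25 − 141.61) = ½√297.61 ≈ ½·17.2514 ≈ 8.62569

m_a = 5.009, m_b = 13.09, m_c = 8.626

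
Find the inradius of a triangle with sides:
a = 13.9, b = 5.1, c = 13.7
r = Area/s where s is the semi-perimeter.
s = (13.9 + 5.1 + 13.7)/2 = 32.7/2 = 16.35
Area = √(s(s−a)(s−b)(s−c)) = √(16.35·2.45·11.25·2.65) ≈ √1194.21 ≈ 34.5574
r ≈ 34.5574/16.35 ≈ 2.1136

r = 2.114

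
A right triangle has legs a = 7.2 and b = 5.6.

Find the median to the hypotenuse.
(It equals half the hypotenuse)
Hypotenuse c = √(a² + b²) = √(51.84 + 31.36) = √83.2 ≈ 9.1214
Median to hypotenuse = c/2 ≈ 9.1214/2 ≈ 4.5607

Median = 4.561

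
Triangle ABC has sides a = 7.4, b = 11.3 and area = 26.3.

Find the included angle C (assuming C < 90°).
Area = ½·a·b·sin(C)  ⇒  sin(C) = 2·Area/(a·b) = 2·26.3/(7.4·11.3) = 52.6/83.62 ≈ 0.629036
C = arcsin(0.629036) ≈ 38.979° (taking the acute solution since C < 90°)

C = 38.98°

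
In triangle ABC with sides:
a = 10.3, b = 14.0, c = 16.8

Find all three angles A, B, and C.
Law of cosines for each angle (a² = 106.09, b² = 196, c² = 282.24):
cos(A) = (b² + c² − a²)/(2bc) = (196 + 282.24 − 106.09)/(2·14.0·16.8) = 372.15/470.4 ≈ 0.791135  ⇒  A ≈ 37.7083°
cos(B) = (a² + c² − b²)/(2ac) = (106.09 + 282.24 − 196)/(2·10.3·16.8) = 192.33/346.08 ≈ 0.555739  ⇒  B ≈ 56.2384°
cos(C) = (a² + b² − c²)/(2ab) = (106.09 + 196 − 282.24)/(2·10.3·14.0) = 19.85/288.4 ≈ 0.068828  ⇒  C ≈ 86.0533°
Check: A + B + C ≈ 180°

A = 37.71°, B = 56.24°, C = 86.05°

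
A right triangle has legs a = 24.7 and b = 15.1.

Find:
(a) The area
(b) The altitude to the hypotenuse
(a) The legs are perpendicular, so Area = ½·a·b = ½·24.7·15.1 = ½·372.97 = 186.485
(b) Hypotenuse c = √(a² + b²) = √(610.09 + 228.01) = √838.1 ≈ 28.95
    Area = ½·c·h_c  ⇒  h_c = 2·Area/c = 372.97/28.95 ≈ 12.8833

Area = 186.485, h_c = 12.88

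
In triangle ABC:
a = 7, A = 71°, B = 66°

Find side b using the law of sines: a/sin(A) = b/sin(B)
a/sin(A) = b/sin(B)  ⇒  b = a·sin(B)/sin(A) = 7·sin(66°)/sin(71°)
sin(66°) ≈ 0.913545, sin(71°) ≈ 0.945519
b ≈ 7·0.913545/0.945519 ≈ 6.39482/0.945519 ≈ 6.76329

b = 6.763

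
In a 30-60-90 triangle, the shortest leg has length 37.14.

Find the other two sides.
In a 30-60-90 triangle the sides are in ratio 1 : √3 : 2 (short leg : long leg : hypotenuse).
Long leg = 37.14·√3 ≈ 37.14·1.73205 ≈ 64.3284
Hypotenuse = 2·37.14 = 74.28

Long leg = 37.14√3 = 64.33, Hypotenuse = 74.28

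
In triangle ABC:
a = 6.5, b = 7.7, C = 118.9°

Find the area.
Two sides and the included angle (SAS): A = ½·a·b·sin(C) = ½·6.5·7.7·sin(118.9°)
sin(118.9°) ≈ 0.875465
A ≈ ½·50.05·0.875465 = 25.025·0.875465 ≈ 21.9085

Area = 21.91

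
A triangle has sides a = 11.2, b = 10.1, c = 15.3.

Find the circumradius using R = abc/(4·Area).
First find the area with Heron's formula.
s = (11.2 + 10.1 + 15.3)/2 = 18.3
Area = √(s(s−a)(s−b)(s−c)) = √(18.3·7.1·8.2·3) ≈ √3196.28 ≈ 56.5356
abc = 11.2·10.1·15.3 = 1730.736
R = abc/(4·Area) ≈ 1730.736/(4·56.5356) = 1730.736/226.143 ≈ 7.6533

R = 7.653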